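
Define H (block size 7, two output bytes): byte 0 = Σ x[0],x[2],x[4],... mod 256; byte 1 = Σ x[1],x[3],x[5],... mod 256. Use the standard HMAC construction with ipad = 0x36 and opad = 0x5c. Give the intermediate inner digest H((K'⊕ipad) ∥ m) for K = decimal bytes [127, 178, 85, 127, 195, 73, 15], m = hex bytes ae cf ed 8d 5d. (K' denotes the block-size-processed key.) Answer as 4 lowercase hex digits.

3644

Key decimal bytes [127, 178, 85, 127, 195, 73, 15] = 7f b2 55 7f c3 49 0f is exactly B = 7 bytes: K' = 7f b2 55 7f c3 49 0f.
K' ⊕ ipad = 49 84 63 49 f5 7f 39.
Inner input = 49 84 63 49 f5 7f 39 ∥ ae cf ed 8d 5d.
Inner hash: even-index sum = 822 mod 256 = 54; odd-index sum = 836 mod 256 = 68 → 36 44.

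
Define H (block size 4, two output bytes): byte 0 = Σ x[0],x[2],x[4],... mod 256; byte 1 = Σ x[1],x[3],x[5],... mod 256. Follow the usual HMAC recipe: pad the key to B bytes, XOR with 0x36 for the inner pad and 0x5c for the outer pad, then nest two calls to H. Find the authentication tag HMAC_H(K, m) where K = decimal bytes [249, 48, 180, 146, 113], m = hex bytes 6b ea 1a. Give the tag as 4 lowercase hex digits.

810e

Key decimal bytes [249, 48, 180, 146, 113] = f9 30 b4 92 71 is 5 bytes > B = 4, so hash it first: H(key) = 1e c2, then zero-pad to 4 bytes: K' = 1e c2 00 00.
K' ⊕ ipad = 28 f4 36 36.  K' ⊕ opad = 42 9e 5c 5c.
Inner input = (K'⊕ipad) ∥ m = 28 f4 36 36 ∥ 6b ea 1a.
Inner hash: even-index sum = 227 mod 256 = 227; odd-index sum = 532 mod 256 = 20 → e3 14.
Outer input = (K'⊕opad) ∥ inner = 42 9e 5c 5c ∥ e3 14.
Outer hash (tag): even-index sum = 385 mod 256 = 129; odd-index sum = 270 mod 256 = 14 → 81 0e.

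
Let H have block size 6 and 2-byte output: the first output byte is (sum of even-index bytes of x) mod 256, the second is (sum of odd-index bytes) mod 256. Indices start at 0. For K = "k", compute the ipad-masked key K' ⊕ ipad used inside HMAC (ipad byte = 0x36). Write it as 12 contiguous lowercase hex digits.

Key "k" = 6b is 1 byte ≤ B = 6; zero-pad to 6 bytes: K' = 6b 00 00 00 00 00.
XOR each byte with 0x36: 6b⊕36=5d, 00⊕36=36, 00⊕36=36, 00⊕36=36, 00⊕36=36, 00⊕36=36.

5d3636363636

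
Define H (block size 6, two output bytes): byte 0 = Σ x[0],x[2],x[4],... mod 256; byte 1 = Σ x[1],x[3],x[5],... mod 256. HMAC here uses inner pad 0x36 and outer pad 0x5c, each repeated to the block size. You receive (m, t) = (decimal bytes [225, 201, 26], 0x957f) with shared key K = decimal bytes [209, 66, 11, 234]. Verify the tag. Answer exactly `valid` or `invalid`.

valid

Key decimal bytes [209, 66, 11, 234] = d1 42 0b ea is 4 bytes ≤ B = 6; zero-pad to 6 bytes: K' = d1 42 0b ea 00 00.
K' ⊕ ipad = e7 74 3d dc 36 36; K' ⊕ opad = 8d 1e 57 b6 5c 5c.
Inner hash: even-index sum = 597 mod 256 = 85; odd-index sum = 591 mod 256 = 79 → 55 4f.
Outer hash (recomputed tag): even-index sum = 405 mod 256 = 149; odd-index sum = 383 mod 256 = 127 → 95 7f.
Recomputed tag = 957f; claimed = 957f → match.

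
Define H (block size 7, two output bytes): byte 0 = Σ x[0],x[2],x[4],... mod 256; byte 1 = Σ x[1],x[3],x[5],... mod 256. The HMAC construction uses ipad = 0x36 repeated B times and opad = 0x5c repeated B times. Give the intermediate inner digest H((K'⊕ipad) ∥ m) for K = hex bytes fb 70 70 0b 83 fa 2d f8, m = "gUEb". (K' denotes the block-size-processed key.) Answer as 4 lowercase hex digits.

Key hex bytes fb 70 70 0b 83 fa 2d f8 is 8 bytes > B = 7, so hash it first: H(key) = 1b 6d, then zero-pad to 7 bytes: K' = 1b 6d 00 00 00 00 00.
K' ⊕ ipad = 2d 5b 36 36 36 36 36.
Inner input = 2d 5b 36 36 36 36 36 ∥ 67 55 45 62.
Inner hash: even-index sum = 390 mod 256 = 134; odd-index sum = 371 mod 256 = 115 → 86 73.

8673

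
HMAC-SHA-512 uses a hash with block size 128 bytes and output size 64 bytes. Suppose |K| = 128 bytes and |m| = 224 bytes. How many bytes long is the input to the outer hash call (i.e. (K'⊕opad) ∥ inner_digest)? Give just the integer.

192

Key is 128 ≤ 128 bytes, zero-padded: |K'| = 128.
Outer input = (K'⊕opad) ∥ H(inner) → 128 + 64 = 192 bytes.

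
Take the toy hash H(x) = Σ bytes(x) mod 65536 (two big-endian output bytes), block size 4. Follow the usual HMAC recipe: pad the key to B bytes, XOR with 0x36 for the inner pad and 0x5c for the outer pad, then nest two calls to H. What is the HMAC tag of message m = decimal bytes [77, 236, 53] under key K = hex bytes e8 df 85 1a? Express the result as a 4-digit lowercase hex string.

Key hex bytes e8 df 85 1a is exactly B = 4 bytes: K' = e8 df 85 1a.
K' ⊕ ipad = de e9 b3 2c.  K' ⊕ opad = b4 83 d9 46.
Inner input = (K'⊕ipad) ∥ m = de e9 b3 2c ∥ 4d ec 35.
Inner hash: sum = 222+233+179+44+77+236+53 = 1044 → 04 14.
Outer input = (K'⊕opad) ∥ inner = b4 83 d9 46 ∥ 04 14.
Outer hash (tag): sum = 180+131+217+70+4+20 = 622 → 02 6e.

026e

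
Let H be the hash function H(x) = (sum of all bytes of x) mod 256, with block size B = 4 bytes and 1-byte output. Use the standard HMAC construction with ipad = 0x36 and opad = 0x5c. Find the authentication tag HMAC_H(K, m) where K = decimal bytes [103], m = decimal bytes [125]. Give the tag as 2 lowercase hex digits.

bf

Key decimal bytes [103] = 67 is 1 byte ≤ B = 4; zero-pad to 4 bytes: K' = 67 00 00 00.
K' ⊕ ipad = 51 36 36 36.  K' ⊕ opad = 3b 5c 5c 5c.
Inner input = (K'⊕ipad) ∥ m = 51 36 36 36 ∥ 7d.
Inner hash: sum = 81+54+54+54+125 = 368; mod 256 = 112 → 70.
Outer input = (K'⊕opad) ∥ inner = 3b 5c 5c 5c ∥ 70.
Outer hash (tag): sum = 59+92+92+92+112 = 447; mod 256 = 191 → bf.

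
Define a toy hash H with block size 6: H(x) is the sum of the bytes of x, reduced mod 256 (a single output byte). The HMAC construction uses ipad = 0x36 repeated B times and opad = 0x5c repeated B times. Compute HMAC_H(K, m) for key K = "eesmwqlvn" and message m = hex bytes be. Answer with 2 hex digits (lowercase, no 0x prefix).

Key "eesmwqlvn" = 65 65 73 6d 77 71 6c 76 6e is 9 bytes > B = 6, so hash it first: H(key) = e2, then zero-pad to 6 bytes: K' = e2 00 00 00 00 00.
K' ⊕ ipad = d4 36 36 36 36 36.  K' ⊕ opad = be 5c 5c 5c 5c 5c.
Inner input = (K'⊕ipad) ∥ m = d4 36 36 36 36 36 ∥ be.
Inner hash: sum = 212+54+54+54+54+54+190 = 672; mod 256 = 160 → a0.
Outer input = (K'⊕opad) ∥ inner = be 5c 5c 5c 5c 5c ∥ a0.
Outer hash (tag): sum = 190+92+92+92+92+92+160 = 810; mod 256 = 42 → 2a.

2a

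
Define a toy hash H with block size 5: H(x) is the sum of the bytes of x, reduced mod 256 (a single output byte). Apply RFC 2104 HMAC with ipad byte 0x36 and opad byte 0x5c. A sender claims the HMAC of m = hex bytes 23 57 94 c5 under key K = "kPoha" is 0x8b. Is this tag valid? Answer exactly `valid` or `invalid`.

valid

Key "kPoha" = 6b 50 6f 68 61 is exactly B = 5 bytes: K' = 6b 50 6f 68 61.
K' ⊕ ipad = 5d 66 59 5e 57; K' ⊕ opad = 37 0c 33 34 3d.
Inner hash: sum = 93+102+89+94+87+35+87+148+197 = 932; mod 256 = 164 → a4.
Outer hash (recomputed tag): sum = 55+12+51+52+61+164 = 395; mod 256 = 139 → 8b.
Recomputed tag = 8b; claimed = 8b → match.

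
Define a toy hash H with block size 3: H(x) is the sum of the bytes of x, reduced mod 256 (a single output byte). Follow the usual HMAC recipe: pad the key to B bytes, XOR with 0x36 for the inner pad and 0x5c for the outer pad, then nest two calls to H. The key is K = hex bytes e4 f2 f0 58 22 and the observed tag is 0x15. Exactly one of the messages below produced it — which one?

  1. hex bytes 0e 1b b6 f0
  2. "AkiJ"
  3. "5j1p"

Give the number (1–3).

2

Key hex bytes e4 f2 f0 58 22 is 5 bytes > B = 3, so hash it first: H(key) = 40, then zero-pad to 3 bytes: K' = 40 00 00.
K' ⊕ ipad = 76 36 36; K' ⊕ opad = 1c 5c 5c.
m1: inner = H(76 36 36 0e 1b b6 f0) = b1; tag = H(1c 5c 5c b1) = 85
m2: inner = H(76 36 36 41 6b 69 4a) = 41; tag = H(1c 5c 5c 41) = 15 ← matches
m3: inner = H(76 36 36 35 6a 31 70) = 22; tag = H(1c 5c 5c 22) = f6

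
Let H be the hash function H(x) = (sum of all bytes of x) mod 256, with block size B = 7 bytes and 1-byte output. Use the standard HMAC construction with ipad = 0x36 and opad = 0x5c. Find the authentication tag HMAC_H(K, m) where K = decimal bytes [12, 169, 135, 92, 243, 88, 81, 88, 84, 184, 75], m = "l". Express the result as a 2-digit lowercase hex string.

6c

Key decimal bytes [12, 169, 135, 92, 243, 88, 81, 88, 84, 184, 75] = 0c a9 87 5c f3 58 51 58 54 b8 4b is 11 bytes > B = 7, so hash it first: H(key) = e3, then zero-pad to 7 bytes: K' = e3 00 00 00 00 00 00.
K' ⊕ ipad = d5 36 36 36 36 36 36.  K' ⊕ opad = bf 5c 5c 5c 5c 5c 5c.
Inner input = (K'⊕ipad) ∥ m = d5 36 36 36 36 36 36 ∥ 6c.
Inner hash: sum = 213+54+54+54+54+54+54+108 = 645; mod 256 = 133 → 85.
Outer input = (K'⊕opad) ∥ inner = bf 5c 5c 5c 5c 5c 5c ∥ 85.
Outer hash (tag): sum = 191+92+92+92+92+92+92+133 = 876; mod 256 = 108 → 6c.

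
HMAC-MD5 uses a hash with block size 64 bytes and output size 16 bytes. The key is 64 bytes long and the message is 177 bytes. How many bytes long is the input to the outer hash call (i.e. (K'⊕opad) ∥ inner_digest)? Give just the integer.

Key is 64 ≤ 64 bytes, zero-padded: |K'| = 64.
Outer input = (K'⊕opad) ∥ H(inner) → 64 + 16 = 80 bytes.

80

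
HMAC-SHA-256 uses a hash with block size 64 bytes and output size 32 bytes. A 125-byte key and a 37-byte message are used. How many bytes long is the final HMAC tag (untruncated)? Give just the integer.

The tag is one SHA-256 digest: 32 bytes.

32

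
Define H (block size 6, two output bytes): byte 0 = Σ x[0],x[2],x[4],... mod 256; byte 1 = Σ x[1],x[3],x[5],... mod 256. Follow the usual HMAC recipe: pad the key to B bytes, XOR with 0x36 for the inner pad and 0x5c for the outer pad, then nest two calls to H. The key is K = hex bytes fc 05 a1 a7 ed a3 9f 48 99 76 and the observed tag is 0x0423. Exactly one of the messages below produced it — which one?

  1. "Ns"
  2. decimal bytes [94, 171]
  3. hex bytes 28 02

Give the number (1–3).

Key hex bytes fc 05 a1 a7 ed a3 9f 48 99 76 is 10 bytes > B = 6, so hash it first: H(key) = c2 0d, then zero-pad to 6 bytes: K' = c2 0d 00 00 00 00.
K' ⊕ ipad = f4 3b 36 36 36 36; K' ⊕ opad = 9e 51 5c 5c 5c 5c.
m1: inner = H(f4 3b 36 36 36 36 4e 73) = ae 1a; tag = H(9e 51 5c 5c 5c 5c ae 1a) = 0423 ← matches
m2: inner = H(f4 3b 36 36 36 36 5e ab) = be 52; tag = H(9e 51 5c 5c 5c 5c be 52) = 145b
m3: inner = H(f4 3b 36 36 36 36 28 02) = 88 a9; tag = H(9e 51 5c 5c 5c 5c 88 a9) = deb2

1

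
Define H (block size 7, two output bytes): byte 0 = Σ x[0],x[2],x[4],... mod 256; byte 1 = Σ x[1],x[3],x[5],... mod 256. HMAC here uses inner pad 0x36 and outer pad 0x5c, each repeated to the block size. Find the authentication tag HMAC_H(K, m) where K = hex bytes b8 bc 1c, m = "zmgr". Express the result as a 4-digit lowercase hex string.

b39b

Key hex bytes b8 bc 1c is 3 bytes ≤ B = 7; zero-pad to 7 bytes: K' = b8 bc 1c 00 00 00 00.
K' ⊕ ipad = 8e 8a 2a 36 36 36 36.  K' ⊕ opad = e4 e0 40 5c 5c 5c 5c.
Inner input = (K'⊕ipad) ∥ m = 8e 8a 2a 36 36 36 36 ∥ 7a 6d 67 72.
Inner hash: even-index sum = 515 mod 256 = 3; odd-index sum = 471 mod 256 = 215 → 03 d7.
Outer input = (K'⊕opad) ∥ inner = e4 e0 40 5c 5c 5c 5c ∥ 03 d7.
Outer hash (tag): even-index sum = 691 mod 256 = 179; odd-index sum = 411 mod 256 = 155 → b3 9b.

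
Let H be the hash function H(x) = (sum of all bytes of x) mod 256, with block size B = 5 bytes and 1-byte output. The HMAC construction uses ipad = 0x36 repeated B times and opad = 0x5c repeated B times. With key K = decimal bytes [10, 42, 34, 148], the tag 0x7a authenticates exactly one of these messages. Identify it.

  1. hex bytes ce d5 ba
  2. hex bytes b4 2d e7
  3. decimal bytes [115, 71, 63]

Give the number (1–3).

2

Key decimal bytes [10, 42, 34, 148] = 0a 2a 22 94 is 4 bytes ≤ B = 5; zero-pad to 5 bytes: K' = 0a 2a 22 94 00.
K' ⊕ ipad = 3c 1c 14 a2 36; K' ⊕ opad = 56 76 7e c8 5c.
m1: inner = H(3c 1c 14 a2 36 ce d5 ba) = a1; tag = H(56 76 7e c8 5c a1) = 0f
m2: inner = H(3c 1c 14 a2 36 b4 2d e7) = 0c; tag = H(56 76 7e c8 5c 0c) = 7a ← matches
m3: inner = H(3c 1c 14 a2 36 73 47 3f) = 3d; tag = H(56 76 7e c8 5c 3d) = ab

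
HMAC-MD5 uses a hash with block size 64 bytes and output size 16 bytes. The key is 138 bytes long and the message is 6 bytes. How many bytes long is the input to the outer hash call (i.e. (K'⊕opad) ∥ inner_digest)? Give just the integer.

Key is 138 > 64 bytes, so it is hashed to 16 bytes then zero-padded to 64: |K'| = 64.
Outer input = (K'⊕opad) ∥ H(inner) → 64 + 16 = 80 bytes.

80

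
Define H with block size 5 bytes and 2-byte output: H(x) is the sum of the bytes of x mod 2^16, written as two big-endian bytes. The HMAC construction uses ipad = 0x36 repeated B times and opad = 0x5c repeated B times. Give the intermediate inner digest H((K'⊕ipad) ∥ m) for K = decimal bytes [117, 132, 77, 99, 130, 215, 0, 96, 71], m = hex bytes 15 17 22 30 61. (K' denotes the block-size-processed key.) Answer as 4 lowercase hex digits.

Key decimal bytes [117, 132, 77, 99, 130, 215, 0, 96, 71] = 75 84 4d 63 82 d7 00 60 47 is 9 bytes > B = 5, so hash it first: H(key) = 03 a9, then zero-pad to 5 bytes: K' = 03 a9 00 00 00.
K' ⊕ ipad = 35 9f 36 36 36.
Inner input = 35 9f 36 36 36 ∥ 15 17 22 30 61.
Inner hash: sum = 53+159+54+54+54+21+23+34+48+97 = 597 → 02 55.

0255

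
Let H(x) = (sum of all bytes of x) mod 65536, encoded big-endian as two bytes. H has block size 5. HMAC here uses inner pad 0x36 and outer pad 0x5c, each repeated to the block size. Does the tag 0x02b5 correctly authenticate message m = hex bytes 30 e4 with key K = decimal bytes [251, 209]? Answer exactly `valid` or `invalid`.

Key decimal bytes [251, 209] = fb d1 is 2 bytes ≤ B = 5; zero-pad to 5 bytes: K' = fb d1 00 00 00.
K' ⊕ ipad = cd e7 36 36 36; K' ⊕ opad = a7 8d 5c 5c 5c.
Inner hash: sum = 205+231+54+54+54+48+228 = 874 → 03 6a.
Outer hash (recomputed tag): sum = 167+141+92+92+92+3+106 = 693 → 02 b5.
Recomputed tag = 02b5; claimed = 02b5 → match.

valid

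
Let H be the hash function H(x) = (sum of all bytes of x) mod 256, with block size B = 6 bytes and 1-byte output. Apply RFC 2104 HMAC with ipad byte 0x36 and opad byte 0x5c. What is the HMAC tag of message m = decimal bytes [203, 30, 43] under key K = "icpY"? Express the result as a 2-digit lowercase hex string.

Key "icpY" = 69 63 70 59 is 4 bytes ≤ B = 6; zero-pad to 6 bytes: K' = 69 63 70 59 00 00.
K' ⊕ ipad = 5f 55 46 6f 36 36.  K' ⊕ opad = 35 3f 2c 05 5c 5c.
Inner input = (K'⊕ipad) ∥ m = 5f 55 46 6f 36 36 ∥ cb 1e 2b.
Inner hash: sum = 95+85+70+111+54+54+203+30+43 = 745; mod 256 = 233 → e9.
Outer input = (K'⊕opad) ∥ inner = 35 3f 2c 05 5c 5c ∥ e9.
Outer hash (tag): sum = 53+63+44+5+92+92+233 = 582; mod 256 = 70 → 46.

46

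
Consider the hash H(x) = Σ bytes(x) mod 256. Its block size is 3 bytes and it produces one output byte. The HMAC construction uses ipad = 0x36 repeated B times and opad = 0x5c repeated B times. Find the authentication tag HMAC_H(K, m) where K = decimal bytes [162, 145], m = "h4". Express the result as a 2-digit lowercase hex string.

34

Key decimal bytes [162, 145] = a2 91 is 2 bytes ≤ B = 3; zero-pad to 3 bytes: K' = a2 91 00.
K' ⊕ ipad = 94 a7 36.  K' ⊕ opad = fe cd 5c.
Inner input = (K'⊕ipad) ∥ m = 94 a7 36 ∥ 68 34.
Inner hash: sum = 148+167+54+104+52 = 525; mod 256 = 13 → 0d.
Outer input = (K'⊕opad) ∥ inner = fe cd 5c ∥ 0d.
Outer hash (tag): sum = 254+205+92+13 = 564; mod 256 = 52 → 34.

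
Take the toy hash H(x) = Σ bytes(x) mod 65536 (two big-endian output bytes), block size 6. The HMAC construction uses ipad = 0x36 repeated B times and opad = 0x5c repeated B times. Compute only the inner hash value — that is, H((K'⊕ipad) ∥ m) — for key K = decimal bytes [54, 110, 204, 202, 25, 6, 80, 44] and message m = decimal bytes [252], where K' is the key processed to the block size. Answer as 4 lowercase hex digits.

02eb

Key decimal bytes [54, 110, 204, 202, 25, 6, 80, 44] = 36 6e cc ca 19 06 50 2c is 8 bytes > B = 6, so hash it first: H(key) = 02 d5, then zero-pad to 6 bytes: K' = 02 d5 00 00 00 00.
K' ⊕ ipad = 34 e3 36 36 36 36.
Inner input = 34 e3 36 36 36 36 ∥ fc.
Inner hash: sum = 52+227+54+54+54+54+252 = 747 → 02 eb.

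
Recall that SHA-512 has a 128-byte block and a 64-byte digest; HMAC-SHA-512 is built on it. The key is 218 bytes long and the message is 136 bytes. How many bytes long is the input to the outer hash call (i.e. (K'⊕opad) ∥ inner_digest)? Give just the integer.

Key is 218 > 128 bytes, so it is hashed to 64 bytes then zero-padded to 128: |K'| = 128.
Outer input = (K'⊕opad) ∥ H(inner) → 128 + 64 = 192 bytes.

192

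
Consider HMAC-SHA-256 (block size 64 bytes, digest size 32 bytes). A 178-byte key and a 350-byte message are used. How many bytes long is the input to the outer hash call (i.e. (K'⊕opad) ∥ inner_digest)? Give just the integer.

Key is 178 > 64 bytes, so it is hashed to 32 bytes then zero-padded to 64: |K'| = 64.
Outer input = (K'⊕opad) ∥ H(inner) → 64 + 32 = 96 bytes.

96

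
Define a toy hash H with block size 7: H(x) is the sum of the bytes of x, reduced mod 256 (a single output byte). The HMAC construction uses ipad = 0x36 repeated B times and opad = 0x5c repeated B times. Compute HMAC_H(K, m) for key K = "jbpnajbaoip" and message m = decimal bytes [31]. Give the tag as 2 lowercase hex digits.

1d

Key "jbpnajbaoip" = 6a 62 70 6e 61 6a 62 61 6f 69 70 is 11 bytes > B = 7, so hash it first: H(key) = 80, then zero-pad to 7 bytes: K' = 80 00 00 00 00 00 00.
K' ⊕ ipad = b6 36 36 36 36 36 36.  K' ⊕ opad = dc 5c 5c 5c 5c 5c 5c.
Inner input = (K'⊕ipad) ∥ m = b6 36 36 36 36 36 36 ∥ 1f.
Inner hash: sum = 182+54+54+54+54+54+54+31 = 537; mod 256 = 25 → 19.
Outer input = (K'⊕opad) ∥ inner = dc 5c 5c 5c 5c 5c 5c ∥ 19.
Outer hash (tag): sum = 220+92+92+92+92+92+92+25 = 797; mod 256 = 29 → 1d.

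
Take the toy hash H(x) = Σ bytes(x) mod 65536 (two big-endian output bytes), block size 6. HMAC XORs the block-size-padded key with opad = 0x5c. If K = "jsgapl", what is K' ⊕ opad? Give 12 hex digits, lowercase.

362f3b3d2c30

Key "jsgapl" = 6a 73 67 61 70 6c is exactly B = 6 bytes: K' = 6a 73 67 61 70 6c.
XOR each byte with 0x5c: 6a⊕5c=36, 73⊕5c=2f, 67⊕5c=3b, 61⊕5c=3d, 70⊕5c=2c, 6c⊕5c=30.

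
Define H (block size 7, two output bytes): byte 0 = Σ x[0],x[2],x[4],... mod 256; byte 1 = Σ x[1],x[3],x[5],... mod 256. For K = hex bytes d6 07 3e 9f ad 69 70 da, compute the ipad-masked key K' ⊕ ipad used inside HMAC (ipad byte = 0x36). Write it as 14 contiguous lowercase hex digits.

Key hex bytes d6 07 3e 9f ad 69 70 da is 8 bytes > B = 7, so hash it first: H(key) = 31 e9, then zero-pad to 7 bytes: K' = 31 e9 00 00 00 00 00.
XOR each byte with 0x36: 31⊕36=07, e9⊕36=df, 00⊕36=36, 00⊕36=36, 00⊕36=36, 00⊕36=36, 00⊕36=36.

07df3636363636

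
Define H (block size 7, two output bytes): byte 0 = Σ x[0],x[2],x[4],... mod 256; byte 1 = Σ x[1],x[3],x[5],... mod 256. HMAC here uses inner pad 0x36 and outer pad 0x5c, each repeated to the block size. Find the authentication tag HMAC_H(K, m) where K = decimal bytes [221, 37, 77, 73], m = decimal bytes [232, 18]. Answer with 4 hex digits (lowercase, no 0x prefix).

face

Key decimal bytes [221, 37, 77, 73] = dd 25 4d 49 is 4 bytes ≤ B = 7; zero-pad to 7 bytes: K' = dd 25 4d 49 00 00 00.
K' ⊕ ipad = eb 13 7b 7f 36 36 36.  K' ⊕ opad = 81 79 11 15 5c 5c 5c.
Inner input = (K'⊕ipad) ∥ m = eb 13 7b 7f 36 36 36 ∥ e8 12.
Inner hash: even-index sum = 484 mod 256 = 228; odd-index sum = 432 mod 256 = 176 → e4 b0.
Outer input = (K'⊕opad) ∥ inner = 81 79 11 15 5c 5c 5c ∥ e4 b0.
Outer hash (tag): even-index sum = 506 mod 256 = 250; odd-index sum = 462 mod 256 = 206 → fa ce.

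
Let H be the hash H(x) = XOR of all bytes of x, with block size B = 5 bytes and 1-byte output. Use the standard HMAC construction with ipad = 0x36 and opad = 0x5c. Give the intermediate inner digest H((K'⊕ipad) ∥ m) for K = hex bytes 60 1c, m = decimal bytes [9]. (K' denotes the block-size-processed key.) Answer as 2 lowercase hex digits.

Key hex bytes 60 1c is 2 bytes ≤ B = 5; zero-pad to 5 bytes: K' = 60 1c 00 00 00.
K' ⊕ ipad = 56 2a 36 36 36.
Inner input = 56 2a 36 36 36 ∥ 09.
Inner hash: XOR 56⊕2a⊕36⊕36⊕36⊕09 = 43.

43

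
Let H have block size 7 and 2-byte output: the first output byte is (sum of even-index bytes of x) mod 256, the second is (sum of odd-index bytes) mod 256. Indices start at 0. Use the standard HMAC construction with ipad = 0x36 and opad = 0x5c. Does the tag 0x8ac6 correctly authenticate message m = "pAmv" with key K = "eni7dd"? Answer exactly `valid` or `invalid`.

Key "eni7dd" = 65 6e 69 37 64 64 is 6 bytes ≤ B = 7; zero-pad to 7 bytes: K' = 65 6e 69 37 64 64 00.
K' ⊕ ipad = 53 58 5f 01 52 52 36; K' ⊕ opad = 39 32 35 6b 38 38 5c.
Inner hash: even-index sum = 497 mod 256 = 241; odd-index sum = 392 mod 256 = 136 → f1 88.
Outer hash (recomputed tag): even-index sum = 394 mod 256 = 138; odd-index sum = 454 mod 256 = 198 → 8a c6.
Recomputed tag = 8ac6; claimed = 8ac6 → match.

valid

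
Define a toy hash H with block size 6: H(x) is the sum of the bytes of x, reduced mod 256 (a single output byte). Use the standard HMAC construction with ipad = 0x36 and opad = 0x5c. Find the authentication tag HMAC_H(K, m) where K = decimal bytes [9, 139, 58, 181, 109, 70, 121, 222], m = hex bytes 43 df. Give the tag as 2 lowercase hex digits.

Key decimal bytes [9, 139, 58, 181, 109, 70, 121, 222] = 09 8b 3a b5 6d 46 79 de is 8 bytes > B = 6, so hash it first: H(key) = 8d, then zero-pad to 6 bytes: K' = 8d 00 00 00 00 00.
K' ⊕ ipad = bb 36 36 36 36 36.  K' ⊕ opad = d1 5c 5c 5c 5c 5c.
Inner input = (K'⊕ipad) ∥ m = bb 36 36 36 36 36 ∥ 43 df.
Inner hash: sum = 187+54+54+54+54+54+67+223 = 747; mod 256 = 235 → eb.
Outer input = (K'⊕opad) ∥ inner = d1 5c 5c 5c 5c 5c ∥ eb.
Outer hash (tag): sum = 209+92+92+92+92+92+235 = 904; mod 256 = 136 → 88.

88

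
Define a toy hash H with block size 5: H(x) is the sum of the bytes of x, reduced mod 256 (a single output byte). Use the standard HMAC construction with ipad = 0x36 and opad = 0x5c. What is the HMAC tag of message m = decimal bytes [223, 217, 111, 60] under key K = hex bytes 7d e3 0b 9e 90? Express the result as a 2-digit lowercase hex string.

Key hex bytes 7d e3 0b 9e 90 is exactly B = 5 bytes: K' = 7d e3 0b 9e 90.
K' ⊕ ipad = 4b d5 3d a8 a6.  K' ⊕ opad = 21 bf 57 c2 cc.
Inner input = (K'⊕ipad) ∥ m = 4b d5 3d a8 a6 ∥ df d9 6f 3c.
Inner hash: sum = 75+213+61+168+166+223+217+111+60 = 1294; mod 256 = 14 → 0e.
Outer input = (K'⊕opad) ∥ inner = 21 bf 57 c2 cc ∥ 0e.
Outer hash (tag): sum = 33+191+87+194+204+14 = 723; mod 256 = 211 → d3.

d3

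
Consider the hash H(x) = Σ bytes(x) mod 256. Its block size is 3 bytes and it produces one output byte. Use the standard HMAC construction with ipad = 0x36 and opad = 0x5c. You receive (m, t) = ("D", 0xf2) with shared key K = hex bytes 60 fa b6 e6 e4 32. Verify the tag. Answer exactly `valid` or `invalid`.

Key hex bytes 60 fa b6 e6 e4 32 is 6 bytes > B = 3, so hash it first: H(key) = 0c, then zero-pad to 3 bytes: K' = 0c 00 00.
K' ⊕ ipad = 3a 36 36; K' ⊕ opad = 50 5c 5c.
Inner hash: sum = 58+54+54+68 = 234 → ea.
Outer hash (recomputed tag): sum = 80+92+92+234 = 498; mod 256 = 242 → f2.
Recomputed tag = f2; claimed = f2 → match.

valid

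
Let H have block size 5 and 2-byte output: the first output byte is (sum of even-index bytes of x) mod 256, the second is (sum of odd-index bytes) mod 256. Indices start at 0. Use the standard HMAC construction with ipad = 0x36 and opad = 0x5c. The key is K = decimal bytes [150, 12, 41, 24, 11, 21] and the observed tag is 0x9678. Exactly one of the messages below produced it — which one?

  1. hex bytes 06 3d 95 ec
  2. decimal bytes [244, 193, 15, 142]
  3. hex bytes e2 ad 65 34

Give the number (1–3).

2

Key decimal bytes [150, 12, 41, 24, 11, 21] = 96 0c 29 18 0b 15 is 6 bytes > B = 5, so hash it first: H(key) = ca 39, then zero-pad to 5 bytes: K' = ca 39 00 00 00.
K' ⊕ ipad = fc 0f 36 36 36; K' ⊕ opad = 96 65 5c 5c 5c.
m1: inner = H(fc 0f 36 36 36 06 3d 95 ec) = 91 e0; tag = H(96 65 5c 5c 5c 91 e0) = 2e52
m2: inner = H(fc 0f 36 36 36 f4 c1 0f 8e) = b7 48; tag = H(96 65 5c 5c 5c b7 48) = 9678 ← matches
m3: inner = H(fc 0f 36 36 36 e2 ad 65 34) = 49 8c; tag = H(96 65 5c 5c 5c 49 8c) = da0a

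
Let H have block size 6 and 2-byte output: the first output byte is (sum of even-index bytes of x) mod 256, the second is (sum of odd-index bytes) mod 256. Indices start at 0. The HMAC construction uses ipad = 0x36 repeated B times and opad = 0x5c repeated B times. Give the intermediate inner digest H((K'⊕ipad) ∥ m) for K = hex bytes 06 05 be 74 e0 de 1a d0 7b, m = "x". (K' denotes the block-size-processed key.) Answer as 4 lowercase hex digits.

f37d

Key hex bytes 06 05 be 74 e0 de 1a d0 7b is 9 bytes > B = 6, so hash it first: H(key) = 39 27, then zero-pad to 6 bytes: K' = 39 27 00 00 00 00.
K' ⊕ ipad = 0f 11 36 36 36 36.
Inner input = 0f 11 36 36 36 36 ∥ 78.
Inner hash: even-index sum = 243 mod 256 = 243; odd-index sum = 125 mod 256 = 125 → f3 7d.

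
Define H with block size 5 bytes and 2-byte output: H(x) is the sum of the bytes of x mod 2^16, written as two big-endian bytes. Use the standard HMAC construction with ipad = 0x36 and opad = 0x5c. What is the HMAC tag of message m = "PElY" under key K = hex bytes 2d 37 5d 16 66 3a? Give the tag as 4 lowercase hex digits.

0212

Key hex bytes 2d 37 5d 16 66 3a is 6 bytes > B = 5, so hash it first: H(key) = 01 77, then zero-pad to 5 bytes: K' = 01 77 00 00 00.
K' ⊕ ipad = 37 41 36 36 36.  K' ⊕ opad = 5d 2b 5c 5c 5c.
Inner input = (K'⊕ipad) ∥ m = 37 41 36 36 36 ∥ 50 45 6c 59.
Inner hash: sum = 55+65+54+54+54+80+69+108+89 = 628 → 02 74.
Outer input = (K'⊕opad) ∥ inner = 5d 2b 5c 5c 5c ∥ 02 74.
Outer hash (tag): sum = 93+43+92+92+92+2+116 = 530 → 02 12.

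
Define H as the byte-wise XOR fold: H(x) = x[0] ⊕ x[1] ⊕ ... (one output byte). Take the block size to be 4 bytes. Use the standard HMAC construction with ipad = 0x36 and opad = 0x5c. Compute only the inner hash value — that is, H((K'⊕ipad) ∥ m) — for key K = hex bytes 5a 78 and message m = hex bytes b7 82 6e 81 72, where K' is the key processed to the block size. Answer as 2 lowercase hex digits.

Key hex bytes 5a 78 is 2 bytes ≤ B = 4; zero-pad to 4 bytes: K' = 5a 78 00 00.
K' ⊕ ipad = 6c 4e 36 36.
Inner input = 6c 4e 36 36 ∥ b7 82 6e 81 72.
Inner hash: XOR 6c⊕4e⊕36⊕36⊕b7⊕82⊕6e⊕81⊕72 = 8a.

8a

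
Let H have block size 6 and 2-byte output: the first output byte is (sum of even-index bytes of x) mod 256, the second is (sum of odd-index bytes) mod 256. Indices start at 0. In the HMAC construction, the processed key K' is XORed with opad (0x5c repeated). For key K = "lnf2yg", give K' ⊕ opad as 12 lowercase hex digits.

Key "lnf2yg" = 6c 6e 66 32 79 67 is exactly B = 6 bytes: K' = 6c 6e 66 32 79 67.
XOR each byte with 0x5c: 6c⊕5c=30, 6e⊕5c=32, 66⊕5c=3a, 32⊕5c=6e, 79⊕5c=25, 67⊕5c=3b.

30323a6e253b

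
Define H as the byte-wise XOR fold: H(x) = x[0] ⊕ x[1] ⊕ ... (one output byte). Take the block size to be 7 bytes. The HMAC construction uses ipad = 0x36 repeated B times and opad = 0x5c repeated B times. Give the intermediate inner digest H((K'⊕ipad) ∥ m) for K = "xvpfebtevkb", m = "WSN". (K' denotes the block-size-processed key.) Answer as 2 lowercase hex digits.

Key "xvpfebtevkb" = 78 76 70 66 65 62 74 65 76 6b 62 is 11 bytes > B = 7, so hash it first: H(key) = 71, then zero-pad to 7 bytes: K' = 71 00 00 00 00 00 00.
K' ⊕ ipad = 47 36 36 36 36 36 36.
Inner input = 47 36 36 36 36 36 36 ∥ 57 53 4e.
Inner hash: XOR 47⊕36⊕36⊕36⊕36⊕36⊕36⊕57⊕53⊕4e = 0d.

0d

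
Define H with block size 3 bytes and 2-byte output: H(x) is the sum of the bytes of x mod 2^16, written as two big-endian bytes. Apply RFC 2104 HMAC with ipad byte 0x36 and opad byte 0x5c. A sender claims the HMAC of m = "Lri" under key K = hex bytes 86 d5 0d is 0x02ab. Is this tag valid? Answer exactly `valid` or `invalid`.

valid

Key hex bytes 86 d5 0d is exactly B = 3 bytes: K' = 86 d5 0d.
K' ⊕ ipad = b0 e3 3b; K' ⊕ opad = da 89 51.
Inner hash: sum = 176+227+59+76+114+105 = 757 → 02 f5.
Outer hash (recomputed tag): sum = 218+137+81+2+245 = 683 → 02 ab.
Recomputed tag = 02ab; claimed = 02ab → match.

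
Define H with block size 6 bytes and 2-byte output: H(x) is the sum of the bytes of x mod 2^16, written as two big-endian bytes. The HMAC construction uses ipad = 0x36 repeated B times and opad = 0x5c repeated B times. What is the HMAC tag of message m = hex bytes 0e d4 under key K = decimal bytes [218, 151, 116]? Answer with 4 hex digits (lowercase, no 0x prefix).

Key decimal bytes [218, 151, 116] = da 97 74 is 3 bytes ≤ B = 6; zero-pad to 6 bytes: K' = da 97 74 00 00 00.
K' ⊕ ipad = ec a1 42 36 36 36.  K' ⊕ opad = 86 cb 28 5c 5c 5c.
Inner input = (K'⊕ipad) ∥ m = ec a1 42 36 36 36 ∥ 0e d4.
Inner hash: sum = 236+161+66+54+54+54+14+212 = 851 → 03 53.
Outer input = (K'⊕opad) ∥ inner = 86 cb 28 5c 5c 5c ∥ 03 53.
Outer hash (tag): sum = 134+203+40+92+92+92+3+83 = 739 → 02 e3.

02e3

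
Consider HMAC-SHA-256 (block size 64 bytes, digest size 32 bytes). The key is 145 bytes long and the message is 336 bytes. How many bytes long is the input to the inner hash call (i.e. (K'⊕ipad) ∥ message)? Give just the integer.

400

Key is 145 > 64 bytes, so it is hashed to 32 bytes then zero-padded to 64: |K'| = 64.
Inner input = (K'⊕ipad) ∥ m → 64 + 336 = 400 bytes.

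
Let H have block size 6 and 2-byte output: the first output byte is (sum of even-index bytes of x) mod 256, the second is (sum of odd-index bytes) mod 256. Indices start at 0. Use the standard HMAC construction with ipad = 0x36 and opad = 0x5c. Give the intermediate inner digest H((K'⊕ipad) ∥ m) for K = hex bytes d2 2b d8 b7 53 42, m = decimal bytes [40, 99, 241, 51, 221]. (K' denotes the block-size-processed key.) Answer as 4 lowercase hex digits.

2da8

Key hex bytes d2 2b d8 b7 53 42 is exactly B = 6 bytes: K' = d2 2b d8 b7 53 42.
K' ⊕ ipad = e4 1d ee 81 65 74.
Inner input = e4 1d ee 81 65 74 ∥ 28 63 f1 33 dd.
Inner hash: even-index sum = 1069 mod 256 = 45; odd-index sum = 424 mod 256 = 168 → 2d a8.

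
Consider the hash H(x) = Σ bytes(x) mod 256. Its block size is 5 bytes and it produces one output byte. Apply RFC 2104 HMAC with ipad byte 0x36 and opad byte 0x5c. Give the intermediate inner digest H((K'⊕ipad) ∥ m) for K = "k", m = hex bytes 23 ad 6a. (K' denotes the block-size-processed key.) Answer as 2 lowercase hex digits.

Key "k" = 6b is 1 byte ≤ B = 5; zero-pad to 5 bytes: K' = 6b 00 00 00 00.
K' ⊕ ipad = 5d 36 36 36 36.
Inner input = 5d 36 36 36 36 ∥ 23 ad 6a.
Inner hash: sum = 93+54+54+54+54+35+173+106 = 623; mod 256 = 111 → 6f.

6f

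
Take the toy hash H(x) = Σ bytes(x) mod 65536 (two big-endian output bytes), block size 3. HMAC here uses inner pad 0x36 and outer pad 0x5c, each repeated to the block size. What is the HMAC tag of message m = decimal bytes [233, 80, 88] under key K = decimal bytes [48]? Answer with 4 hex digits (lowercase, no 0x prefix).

Key decimal bytes [48] = 30 is 1 byte ≤ B = 3; zero-pad to 3 bytes: K' = 30 00 00.
K' ⊕ ipad = 06 36 36.  K' ⊕ opad = 6c 5c 5c.
Inner input = (K'⊕ipad) ∥ m = 06 36 36 ∥ e9 50 58.
Inner hash: sum = 6+54+54+233+80+88 = 515 → 02 03.
Outer input = (K'⊕opad) ∥ inner = 6c 5c 5c ∥ 02 03.
Outer hash (tag): sum = 108+92+92+2+3 = 297 → 01 29.

0129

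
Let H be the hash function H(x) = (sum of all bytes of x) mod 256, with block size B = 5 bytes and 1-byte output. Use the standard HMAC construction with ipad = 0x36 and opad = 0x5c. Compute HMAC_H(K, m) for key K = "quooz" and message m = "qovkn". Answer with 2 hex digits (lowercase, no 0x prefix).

Key "quooz" = 71 75 6f 6f 7a is exactly B = 5 bytes: K' = 71 75 6f 6f 7a.
K' ⊕ ipad = 47 43 59 59 4c.  K' ⊕ opad = 2d 29 33 33 26.
Inner input = (K'⊕ipad) ∥ m = 47 43 59 59 4c ∥ 71 6f 76 6b 6e.
Inner hash: sum = 71+67+89+89+76+113+111+118+107+110 = 951; mod 256 = 183 → b7.
Outer input = (K'⊕opad) ∥ inner = 2d 29 33 33 26 ∥ b7.
Outer hash (tag): sum = 45+41+51+51+38+183 = 409; mod 256 = 153 → 99.

99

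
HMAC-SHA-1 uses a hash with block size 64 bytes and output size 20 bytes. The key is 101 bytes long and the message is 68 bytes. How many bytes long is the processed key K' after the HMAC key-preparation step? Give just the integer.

64

Key is 101 > 64 bytes, so it is hashed to 20 bytes then zero-padded to 64: |K'| = 64.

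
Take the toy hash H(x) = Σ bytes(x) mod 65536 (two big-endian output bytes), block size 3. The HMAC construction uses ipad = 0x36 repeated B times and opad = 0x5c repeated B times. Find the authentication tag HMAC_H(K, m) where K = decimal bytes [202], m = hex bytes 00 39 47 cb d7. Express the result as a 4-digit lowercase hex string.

01db

Key decimal bytes [202] = ca is 1 byte ≤ B = 3; zero-pad to 3 bytes: K' = ca 00 00.
K' ⊕ ipad = fc 36 36.  K' ⊕ opad = 96 5c 5c.
Inner input = (K'⊕ipad) ∥ m = fc 36 36 ∥ 00 39 47 cb d7.
Inner hash: sum = 252+54+54+0+57+71+203+215 = 906 → 03 8a.
Outer input = (K'⊕opad) ∥ inner = 96 5c 5c ∥ 03 8a.
Outer hash (tag): sum = 150+92+92+3+138 = 475 → 01 db.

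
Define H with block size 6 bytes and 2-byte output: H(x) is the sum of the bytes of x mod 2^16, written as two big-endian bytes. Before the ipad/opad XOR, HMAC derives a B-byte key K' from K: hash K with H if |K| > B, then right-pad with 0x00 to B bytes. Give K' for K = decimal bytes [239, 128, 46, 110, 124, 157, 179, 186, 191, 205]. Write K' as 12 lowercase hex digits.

|K| = 10 > B = 6, so first hash the key.
H(K): sum = 239+128+46+110+124+157+179+186+191+205 = 1565 → 06 1d.
Zero-pad H(K) = 06 1d to 6 bytes: K' = 06 1d 00 00 00 00.

061d00000000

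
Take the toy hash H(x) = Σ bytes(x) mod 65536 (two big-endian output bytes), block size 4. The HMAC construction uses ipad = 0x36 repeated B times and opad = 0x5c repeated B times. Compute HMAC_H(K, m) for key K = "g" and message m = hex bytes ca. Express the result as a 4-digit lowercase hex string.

Key "g" = 67 is 1 byte ≤ B = 4; zero-pad to 4 bytes: K' = 67 00 00 00.
K' ⊕ ipad = 51 36 36 36.  K' ⊕ opad = 3b 5c 5c 5c.
Inner input = (K'⊕ipad) ∥ m = 51 36 36 36 ∥ ca.
Inner hash: sum = 81+54+54+54+202 = 445 → 01 bd.
Outer input = (K'⊕opad) ∥ inner = 3b 5c 5c 5c ∥ 01 bd.
Outer hash (tag): sum = 59+92+92+92+1+189 = 525 → 02 0d.

020d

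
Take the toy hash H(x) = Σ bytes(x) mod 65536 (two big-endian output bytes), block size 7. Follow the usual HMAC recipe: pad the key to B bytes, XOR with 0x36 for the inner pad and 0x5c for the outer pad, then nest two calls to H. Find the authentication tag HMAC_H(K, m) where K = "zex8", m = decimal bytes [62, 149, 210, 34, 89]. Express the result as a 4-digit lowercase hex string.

02bb

Key "zex8" = 7a 65 78 38 is 4 bytes ≤ B = 7; zero-pad to 7 bytes: K' = 7a 65 78 38 00 00 00.
K' ⊕ ipad = 4c 53 4e 0e 36 36 36.  K' ⊕ opad = 26 39 24 64 5c 5c 5c.
Inner input = (K'⊕ipad) ∥ m = 4c 53 4e 0e 36 36 36 ∥ 3e 95 d2 22 59.
Inner hash: sum = 76+83+78+14+54+54+54+62+149+210+34+89 = 957 → 03 bd.
Outer input = (K'⊕opad) ∥ inner = 26 39 24 64 5c 5c 5c ∥ 03 bd.
Outer hash (tag): sum = 38+57+36+100+92+92+92+3+189 = 699 → 02 bb.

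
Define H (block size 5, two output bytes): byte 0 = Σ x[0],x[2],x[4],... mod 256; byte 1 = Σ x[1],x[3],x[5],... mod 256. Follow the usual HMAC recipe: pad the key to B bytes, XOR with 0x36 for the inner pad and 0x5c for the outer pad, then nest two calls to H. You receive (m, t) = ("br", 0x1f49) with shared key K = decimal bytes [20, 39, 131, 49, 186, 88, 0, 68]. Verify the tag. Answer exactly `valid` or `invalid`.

valid

Key decimal bytes [20, 39, 131, 49, 186, 88, 0, 68] = 14 27 83 31 ba 58 00 44 is 8 bytes > B = 5, so hash it first: H(key) = 51 f4, then zero-pad to 5 bytes: K' = 51 f4 00 00 00.
K' ⊕ ipad = 67 c2 36 36 36; K' ⊕ opad = 0d a8 5c 5c 5c.
Inner hash: even-index sum = 325 mod 256 = 69; odd-index sum = 346 mod 256 = 90 → 45 5a.
Outer hash (recomputed tag): even-index sum = 287 mod 256 = 31; odd-index sum = 329 mod 256 = 73 → 1f 49.
Recomputed tag = 1f49; claimed = 1f49 → match.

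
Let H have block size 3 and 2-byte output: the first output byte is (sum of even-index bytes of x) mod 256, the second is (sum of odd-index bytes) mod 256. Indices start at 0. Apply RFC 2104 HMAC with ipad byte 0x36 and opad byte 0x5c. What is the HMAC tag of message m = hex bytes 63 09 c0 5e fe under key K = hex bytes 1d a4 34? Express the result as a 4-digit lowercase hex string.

5c8c

Key hex bytes 1d a4 34 is exactly B = 3 bytes: K' = 1d a4 34.
K' ⊕ ipad = 2b 92 02.  K' ⊕ opad = 41 f8 68.
Inner input = (K'⊕ipad) ∥ m = 2b 92 02 ∥ 63 09 c0 5e fe.
Inner hash: even-index sum = 148 mod 256 = 148; odd-index sum = 691 mod 256 = 179 → 94 b3.
Outer input = (K'⊕opad) ∥ inner = 41 f8 68 ∥ 94 b3.
Outer hash (tag): even-index sum = 348 mod 256 = 92; odd-index sum = 396 mod 256 = 140 → 5c 8c.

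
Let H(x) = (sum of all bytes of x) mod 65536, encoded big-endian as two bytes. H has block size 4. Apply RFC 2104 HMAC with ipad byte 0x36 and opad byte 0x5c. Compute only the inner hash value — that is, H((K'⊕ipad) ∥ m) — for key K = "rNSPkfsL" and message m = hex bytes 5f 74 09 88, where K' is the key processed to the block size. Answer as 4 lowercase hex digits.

02c9

Key "rNSPkfsL" = 72 4e 53 50 6b 66 73 4c is 8 bytes > B = 4, so hash it first: H(key) = 02 f3, then zero-pad to 4 bytes: K' = 02 f3 00 00.
K' ⊕ ipad = 34 c5 36 36.
Inner input = 34 c5 36 36 ∥ 5f 74 09 88.
Inner hash: sum = 52+197+54+54+95+116+9+136 = 713 → 02 c9.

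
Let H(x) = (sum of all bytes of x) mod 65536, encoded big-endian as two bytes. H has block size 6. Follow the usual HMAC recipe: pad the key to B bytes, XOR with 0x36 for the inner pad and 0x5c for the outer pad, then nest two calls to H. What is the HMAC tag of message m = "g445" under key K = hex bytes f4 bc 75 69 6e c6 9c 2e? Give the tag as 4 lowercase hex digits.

Key hex bytes f4 bc 75 69 6e c6 9c 2e is 8 bytes > B = 6, so hash it first: H(key) = 04 8c, then zero-pad to 6 bytes: K' = 04 8c 00 00 00 00.
K' ⊕ ipad = 32 ba 36 36 36 36.  K' ⊕ opad = 58 d0 5c 5c 5c 5c.
Inner input = (K'⊕ipad) ∥ m = 32 ba 36 36 36 36 ∥ 67 34 34 35.
Inner hash: sum = 50+186+54+54+54+54+103+52+52+53 = 712 → 02 c8.
Outer input = (K'⊕opad) ∥ inner = 58 d0 5c 5c 5c 5c ∥ 02 c8.
Outer hash (tag): sum = 88+208+92+92+92+92+2+200 = 866 → 03 62.

0362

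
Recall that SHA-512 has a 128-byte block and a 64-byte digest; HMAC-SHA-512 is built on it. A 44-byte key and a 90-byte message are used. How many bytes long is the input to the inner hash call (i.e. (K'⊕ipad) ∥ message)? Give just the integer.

218

Key is 44 ≤ 128 bytes, zero-padded: |K'| = 128.
Inner input = (K'⊕ipad) ∥ m → 128 + 90 = 218 bytes.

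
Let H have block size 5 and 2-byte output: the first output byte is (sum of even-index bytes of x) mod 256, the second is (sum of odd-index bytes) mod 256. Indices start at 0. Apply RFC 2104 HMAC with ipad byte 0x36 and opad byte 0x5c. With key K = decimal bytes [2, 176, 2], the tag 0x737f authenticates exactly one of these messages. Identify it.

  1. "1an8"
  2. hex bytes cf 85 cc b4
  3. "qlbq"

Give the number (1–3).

1

Key decimal bytes [2, 176, 2] = 02 b0 02 is 3 bytes ≤ B = 5; zero-pad to 5 bytes: K' = 02 b0 02 00 00.
K' ⊕ ipad = 34 86 34 36 36; K' ⊕ opad = 5e ec 5e 5c 5c.
m1: inner = H(34 86 34 36 36 31 61 6e 38) = 37 5b; tag = H(5e ec 5e 5c 5c 37 5b) = 737f ← matches
m2: inner = H(34 86 34 36 36 cf 85 cc b4) = d7 57; tag = H(5e ec 5e 5c 5c d7 57) = 6f1f
m3: inner = H(34 86 34 36 36 71 6c 62 71) = 7b 8f; tag = H(5e ec 5e 5c 5c 7b 8f) = a7c3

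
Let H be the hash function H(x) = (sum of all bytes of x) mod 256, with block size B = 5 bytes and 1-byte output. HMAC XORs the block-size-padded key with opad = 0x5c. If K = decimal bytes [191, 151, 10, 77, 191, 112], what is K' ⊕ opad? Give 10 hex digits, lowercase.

Key decimal bytes [191, 151, 10, 77, 191, 112] = bf 97 0a 4d bf 70 is 6 bytes > B = 5, so hash it first: H(key) = dc, then zero-pad to 5 bytes: K' = dc 00 00 00 00.
XOR each byte with 0x5c: dc⊕5c=80, 00⊕5c=5c, 00⊕5c=5c, 00⊕5c=5c, 00⊕5c=5c.

805c5c5c5c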